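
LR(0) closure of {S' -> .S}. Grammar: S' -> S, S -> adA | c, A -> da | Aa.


Start: S' -> .S
For each item with dot before a nonterminal B, add B -> .γ for every B-production
Closure: [S' -> .S, S -> .adA, S -> .c]


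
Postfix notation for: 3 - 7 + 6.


Left to right (same or higher precedence on left)
Postfix: 3 7 - 6 +


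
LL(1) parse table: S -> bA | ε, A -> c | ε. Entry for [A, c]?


For [A, c]: 'c' ∈ FIRST(c)
Entry: A -> c


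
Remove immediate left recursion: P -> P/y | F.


Left-recursive alternatives: P/y; non-recursive: F
Introduce P': P -> FP', P' -> /yP' | ε


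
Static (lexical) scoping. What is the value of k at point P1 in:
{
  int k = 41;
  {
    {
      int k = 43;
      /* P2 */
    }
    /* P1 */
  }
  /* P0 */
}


P1's block does not declare k; resolves to the enclosing declaration at depth 0
k = 41


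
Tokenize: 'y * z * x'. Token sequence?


Scan left to right, longest-match per lexeme
Tokens: ID(y), OP(*), ID(z), OP(*), ID(x)


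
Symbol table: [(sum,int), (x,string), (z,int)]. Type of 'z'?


Lookup 'z' → type int


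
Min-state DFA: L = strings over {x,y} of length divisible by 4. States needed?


Track length mod 4: states 0..3, accept at 0
Minimal DFA: 4 states


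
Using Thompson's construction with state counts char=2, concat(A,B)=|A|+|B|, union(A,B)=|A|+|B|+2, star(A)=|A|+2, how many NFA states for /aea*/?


Syntax tree has 3 char leaf(s), 0 union(s), 1 star(s)
chars contribute 3×2 = 6; each union adds +2; each star adds +2
Total: 6 + 0 + 2 = 8 states


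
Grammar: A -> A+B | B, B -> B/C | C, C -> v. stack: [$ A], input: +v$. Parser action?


shift '+' to continue A -> A+B
Action: shift


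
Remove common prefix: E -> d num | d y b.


Common prefix: 'd'
Factored: E -> d E', E' -> num | y b


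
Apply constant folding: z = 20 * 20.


20 * 20 = 400 at compile time
Optimized: z = 400


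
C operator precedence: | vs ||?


'|' is bitwise OR (level 3); '||' is logical OR (level 1)
Higher level binds tighter
'|' has higher precedence than '||'


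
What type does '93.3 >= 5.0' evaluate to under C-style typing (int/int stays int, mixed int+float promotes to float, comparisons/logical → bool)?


Operand types: float >= float
Rule: comparison yields bool
Result type: bool


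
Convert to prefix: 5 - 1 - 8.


left-to-right (same/higher precedence on left): tree is (- (- 5 1) 8)
Prefix: - - 5 1 8


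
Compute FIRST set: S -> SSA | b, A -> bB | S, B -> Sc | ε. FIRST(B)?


Per alternative of B: FIRST(Sc) = {b}; FIRST(ε) = {ε}
FIRST(B) = {b, ε}


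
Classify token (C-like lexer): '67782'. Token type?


Pattern: digits only
Type: INTEGER_LITERAL


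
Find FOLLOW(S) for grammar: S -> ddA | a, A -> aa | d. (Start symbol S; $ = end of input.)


$ ∈ FOLLOW(S). For each A -> αBβ: add FIRST(β)\{ε} to FOLLOW(B); if β nullable, add FOLLOW(A).
FOLLOW(S) = {$}


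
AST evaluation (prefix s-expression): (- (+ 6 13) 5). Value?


Evaluate inner: (+ 6 13) = 19
Evaluate root: (- 19 5) = 14
Result: 14


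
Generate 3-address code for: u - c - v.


Break into single-operator statements:
t1 = u - c
t2 = t1 - v


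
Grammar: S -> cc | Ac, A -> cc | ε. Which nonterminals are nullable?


A nonterminal is nullable iff some alternative derives ε (directly, or every symbol in it is nullable)
Nullable: {A}


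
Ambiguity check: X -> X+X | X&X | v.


'v+v&v' has two parse trees (no precedence encoded between + and &)
Ambiguous


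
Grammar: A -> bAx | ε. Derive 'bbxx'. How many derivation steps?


Derivation: A => bAx => bbAxx => bbxx
Steps: 3


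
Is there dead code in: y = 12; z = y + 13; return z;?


y is read by z's definition; z is returned
No dead code


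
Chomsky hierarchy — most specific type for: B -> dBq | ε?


Single nonterminal LHS, but d^n q^n is not regular
Classification: Type 2 (Context-Free)


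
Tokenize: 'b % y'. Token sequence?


Scan left to right, longest-match per lexeme
Tokens: ID(b), OP(%), ID(y)


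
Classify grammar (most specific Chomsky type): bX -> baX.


LHS has context (more than one symbol) and |LHS| ≤ |RHS|
Classification: Type 1 (Context-Sensitive)


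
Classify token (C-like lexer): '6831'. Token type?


Pattern: digits only
Type: INTEGER_LITERAL


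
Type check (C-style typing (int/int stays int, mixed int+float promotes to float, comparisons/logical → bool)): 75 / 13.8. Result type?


Operand types: int / float
Rule: mixed int/float promotes to float; int/int stays int
Result type: float


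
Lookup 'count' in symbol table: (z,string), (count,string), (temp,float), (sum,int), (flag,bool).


Lookup 'count' → type string


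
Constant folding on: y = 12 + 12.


12 + 12 = 24 at compile time
Optimized: y = 24


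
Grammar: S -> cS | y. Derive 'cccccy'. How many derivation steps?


Derivation: S => cS => ccS => cccS => ccccS => cccccS => cccccy
Steps: 6


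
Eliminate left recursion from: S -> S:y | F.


Left-recursive alternatives: S:y; non-recursive: F
Introduce S': S -> FS', S' -> :yS' | ε


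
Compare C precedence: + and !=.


'+' is additive (level 9); '!=' is equality (level 6)
Higher level binds tighter
'+' has higher precedence than '!='


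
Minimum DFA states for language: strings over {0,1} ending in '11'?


Track the longest suffix of input matching a prefix of '11': 3 classes (prefixes of length 0..2)
Minimal DFA: 3 states


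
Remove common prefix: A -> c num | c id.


Common prefix: 'c'
Factored: A -> c A', A' -> num | id


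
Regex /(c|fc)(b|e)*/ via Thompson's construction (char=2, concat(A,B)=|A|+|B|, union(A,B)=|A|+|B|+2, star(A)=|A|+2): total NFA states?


Syntax tree has 5 char leaf(s), 2 union(s), 1 star(s)
chars contribute 5×2 = 10; each union adds +2; each star adds +2
Total: 10 + 4 + 2 = 16 states


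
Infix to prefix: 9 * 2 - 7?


left-to-right (same/higher precedence on left): tree is (- (* 9 2) 7)
Prefix: - * 9 2 7


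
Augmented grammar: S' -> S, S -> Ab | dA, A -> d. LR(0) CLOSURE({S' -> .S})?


Start: S' -> .S
For each item with dot before a nonterminal B, add B -> .γ for every B-production
Closure: [S' -> .S, S -> .Ab, S -> .dA, A -> .d]


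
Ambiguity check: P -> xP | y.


right-linear, alternatives start with distinct terminals 'x' vs 'y': unique leftmost derivation
Unambiguous


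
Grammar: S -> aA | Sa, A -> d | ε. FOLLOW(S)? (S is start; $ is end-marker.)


$ ∈ FOLLOW(S). For each A -> αBβ: add FIRST(β)\{ε} to FOLLOW(B); if β nullable, add FOLLOW(A).
FOLLOW(S) = {$, a}


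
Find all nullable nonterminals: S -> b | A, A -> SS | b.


A nonterminal is nullable iff some alternative derives ε (directly, or every symbol in it is nullable)
Nullable: {}


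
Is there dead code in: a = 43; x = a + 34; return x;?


a is read by x's definition; x is returned
No dead code


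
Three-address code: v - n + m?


Break into single-operator statements:
t1 = v - n
t2 = t1 + m


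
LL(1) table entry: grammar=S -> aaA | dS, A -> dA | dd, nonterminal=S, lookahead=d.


For [S, d]: 'd' ∈ FIRST(dS)
Entry: S -> dS


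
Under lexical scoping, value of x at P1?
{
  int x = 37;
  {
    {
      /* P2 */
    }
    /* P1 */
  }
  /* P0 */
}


P1's block does not declare x; resolves to the enclosing declaration at depth 0
x = 37


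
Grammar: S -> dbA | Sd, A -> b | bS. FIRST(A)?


Per alternative of A: FIRST(b) = {b}; FIRST(bS) = {b}
FIRST(A) = {b}


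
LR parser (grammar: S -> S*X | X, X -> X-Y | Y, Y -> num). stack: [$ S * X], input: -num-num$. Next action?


'-' can extend X; shift to build X -> X-Y
Action: shift


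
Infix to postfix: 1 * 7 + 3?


Left to right (same or higher precedence on left)
Postfix: 1 7 * 3 +


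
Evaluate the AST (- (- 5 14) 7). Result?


Evaluate inner: (- 5 14) = -9
Evaluate root: (- -9 7) = -16
Result: -16


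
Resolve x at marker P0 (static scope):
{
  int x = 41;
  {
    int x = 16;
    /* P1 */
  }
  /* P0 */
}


x declared in the same block as P0
x = 41


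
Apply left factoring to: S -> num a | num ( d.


Common prefix: 'num'
Factored: S -> num S', S' -> a | ( d


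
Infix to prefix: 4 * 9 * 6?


left-to-right (same/higher precedence on left): tree is (* (* 4 9) 6)
Prefix: * * 4 9 6


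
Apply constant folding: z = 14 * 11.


14 * 11 = 154 at compile time
Optimized: z = 154


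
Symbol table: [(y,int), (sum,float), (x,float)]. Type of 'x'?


Lookup 'x' → type float


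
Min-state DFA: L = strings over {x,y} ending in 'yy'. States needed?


Track the longest suffix of input matching a prefix of 'yy': 3 classes (prefixes of length 0..2)
Minimal DFA: 3 states


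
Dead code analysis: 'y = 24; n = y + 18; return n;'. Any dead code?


y is read by n's definition; n is returned
No dead code


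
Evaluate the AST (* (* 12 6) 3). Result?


Evaluate inner: (* 12 6) = 72
Evaluate root: (* 72 3) = 216
Result: 216


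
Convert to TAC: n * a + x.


Break into single-operator statements:
t1 = n * a
t2 = t1 + x


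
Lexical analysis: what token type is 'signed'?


Pattern: reserved word
Type: KEYWORD


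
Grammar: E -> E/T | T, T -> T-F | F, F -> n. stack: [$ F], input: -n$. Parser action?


'F' (not preceded by T-) is the handle for T -> F
Action: reduce (T -> F)


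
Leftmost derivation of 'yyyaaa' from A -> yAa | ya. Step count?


Derivation: A => yAa => yyAaa => yyyaaa
Steps: 3


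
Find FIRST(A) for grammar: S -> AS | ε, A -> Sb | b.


Per alternative of A: FIRST(Sb) = {b}; FIRST(b) = {b}
FIRST(A) = {b}


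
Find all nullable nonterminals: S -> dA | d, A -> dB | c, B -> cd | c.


A nonterminal is nullable iff some alternative derives ε (directly, or every symbol in it is nullable)
Nullable: {}


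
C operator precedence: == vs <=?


'<=' is relational (level 7); '==' is equality (level 6)
Higher level binds tighter
'<=' has higher precedence than '=='


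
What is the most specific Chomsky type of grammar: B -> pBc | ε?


Single nonterminal LHS, but p^n c^n is not regular
Classification: Type 2 (Context-Free)


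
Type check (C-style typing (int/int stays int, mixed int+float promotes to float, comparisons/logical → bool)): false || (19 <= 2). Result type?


Operand types: bool || bool
Rule: logical operators take bool operands and yield bool
Result type: bool


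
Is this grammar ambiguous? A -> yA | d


right-linear, alternatives start with distinct terminals 'y' vs 'd': unique leftmost derivation
Unambiguous


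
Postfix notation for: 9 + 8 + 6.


Left to right (same or higher precedence on left)
Postfix: 9 8 + 6 +


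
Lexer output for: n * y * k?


Scan left to right, longest-match per lexeme
Tokens: ID(n), OP(*), ID(y), OP(*), ID(k)


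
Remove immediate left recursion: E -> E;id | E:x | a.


Left-recursive alternatives: E;id, E:x; non-recursive: a
Introduce E': E -> aE', E' -> ;idE' | :xE' | ε


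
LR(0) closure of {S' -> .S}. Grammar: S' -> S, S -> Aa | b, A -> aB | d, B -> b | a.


Start: S' -> .S
For each item with dot before a nonterminal B, add B -> .γ for every B-production
Closure: [S' -> .S, S -> .Aa, S -> .b, A -> .aB, A -> .d]


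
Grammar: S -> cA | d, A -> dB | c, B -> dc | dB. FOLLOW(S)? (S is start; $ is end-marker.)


$ ∈ FOLLOW(S). For each A -> αBβ: add FIRST(β)\{ε} to FOLLOW(B); if β nullable, add FOLLOW(A).
FOLLOW(S) = {$}


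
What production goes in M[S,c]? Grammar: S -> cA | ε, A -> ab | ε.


For [S, c]: 'c' ∈ FIRST(cA)
Entry: S -> cA


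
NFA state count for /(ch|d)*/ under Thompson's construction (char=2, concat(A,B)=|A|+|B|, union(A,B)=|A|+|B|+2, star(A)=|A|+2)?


Syntax tree has 3 char leaf(s), 1 union(s), 1 star(s)
chars contribute 3×2 = 6; each union adds +2; each star adds +2
Total: 6 + 2 + 2 = 10 states


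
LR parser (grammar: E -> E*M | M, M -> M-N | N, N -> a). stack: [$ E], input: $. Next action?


start symbol E on stack, input exhausted
Action: accept


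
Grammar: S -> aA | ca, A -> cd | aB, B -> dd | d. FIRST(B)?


Per alternative of B: FIRST(dd) = {d}; FIRST(d) = {d}
FIRST(B) = {d}


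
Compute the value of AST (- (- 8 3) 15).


Evaluate inner: (- 8 3) = 5
Evaluate root: (- 5 15) = -10
Result: -10


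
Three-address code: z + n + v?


Break into single-operator statements:
t1 = z + n
t2 = t1 + v


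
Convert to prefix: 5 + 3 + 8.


left-to-right (same/higher precedence on left): tree is (+ (+ 5 3) 8)
Prefix: + + 5 3 8


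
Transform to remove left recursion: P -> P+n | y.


Left-recursive alternatives: P+n; non-recursive: y
Introduce P': P -> yP', P' -> +nP' | ε


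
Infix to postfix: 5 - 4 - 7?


Left to right (same or higher precedence on left)
Postfix: 5 4 - 7 -


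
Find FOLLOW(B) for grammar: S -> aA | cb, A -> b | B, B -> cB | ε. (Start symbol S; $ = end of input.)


$ ∈ FOLLOW(S). For each A -> αBβ: add FIRST(β)\{ε} to FOLLOW(B); if β nullable, add FOLLOW(A).
FOLLOW(B) = {$}


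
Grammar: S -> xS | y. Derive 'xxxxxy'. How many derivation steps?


Derivation: S => xS => xxS => xxxS => xxxxS => xxxxxS => xxxxxy
Steps: 6


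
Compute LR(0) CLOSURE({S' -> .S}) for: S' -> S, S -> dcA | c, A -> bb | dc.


Start: S' -> .S
For each item with dot before a nonterminal B, add B -> .γ for every B-production
Closure: [S' -> .S, S -> .dcA, S -> .c]


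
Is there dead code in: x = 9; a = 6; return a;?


x is assigned but never read
Dead: 'x = 9'


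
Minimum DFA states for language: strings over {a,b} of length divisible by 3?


Track length mod 3: states 0..2, accept at 0
Minimal DFA: 3 states


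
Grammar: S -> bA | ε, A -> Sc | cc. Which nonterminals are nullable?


A nonterminal is nullable iff some alternative derives ε (directly, or every symbol in it is nullable)
Nullable: {S}


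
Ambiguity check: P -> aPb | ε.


balanced a^n…b^n: each string has a unique parse
Unambiguous


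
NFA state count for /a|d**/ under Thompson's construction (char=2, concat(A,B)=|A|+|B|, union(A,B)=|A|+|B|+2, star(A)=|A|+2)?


Syntax tree has 2 char leaf(s), 1 union(s), 2 star(s)
chars contribute 2×2 = 4; each union adds +2; each star adds +2
Total: 4 + 2 + 4 = 10 states


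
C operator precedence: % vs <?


'%' is multiplicative (level 10); '<' is relational (level 7)
Higher level binds tighter
'%' has higher precedence than '<'


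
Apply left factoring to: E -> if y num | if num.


Common prefix: 'if'
Factored: E -> if E', E' -> y num | num


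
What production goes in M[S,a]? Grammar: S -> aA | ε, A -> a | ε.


For [S, a]: 'a' ∈ FIRST(aA)
Entry: S -> aA


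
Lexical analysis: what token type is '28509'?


Pattern: digits only
Type: INTEGER_LITERAL


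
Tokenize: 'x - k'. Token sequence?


Scan left to right, longest-match per lexeme
Tokens: ID(x), OP(-), ID(k)


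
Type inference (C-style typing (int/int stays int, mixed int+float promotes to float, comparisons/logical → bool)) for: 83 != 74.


Operand types: int != int
Rule: comparison yields bool
Result type: bool


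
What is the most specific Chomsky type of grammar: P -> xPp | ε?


Single nonterminal LHS, but x^n p^n is not regular
Classification: Type 2 (Context-Free)


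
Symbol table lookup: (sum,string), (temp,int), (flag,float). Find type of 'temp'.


Lookup 'temp' → type int


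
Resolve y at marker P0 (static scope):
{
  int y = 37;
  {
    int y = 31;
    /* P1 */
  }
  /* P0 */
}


y declared in the same block as P0
y = 37


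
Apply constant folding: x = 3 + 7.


3 + 7 = 10 at compile time
Optimized: x = 10


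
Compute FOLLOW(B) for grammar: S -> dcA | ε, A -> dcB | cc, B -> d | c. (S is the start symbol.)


$ ∈ FOLLOW(S). For each A -> αBβ: add FIRST(β)\{ε} to FOLLOW(B); if β nullable, add FOLLOW(A).
FOLLOW(B) = {$}


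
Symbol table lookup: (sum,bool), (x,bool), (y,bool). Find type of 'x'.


Lookup 'x' → type bool


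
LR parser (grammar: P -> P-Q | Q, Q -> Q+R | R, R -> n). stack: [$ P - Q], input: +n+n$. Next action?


'+' can extend Q; shift to build Q -> Q+R
Action: shift


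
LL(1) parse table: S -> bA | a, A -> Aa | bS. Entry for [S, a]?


For [S, a]: 'a' ∈ FIRST(a)
Entry: S -> a


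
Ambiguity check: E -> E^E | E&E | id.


'id^id&id' has two parse trees (no precedence encoded between ^ and &)
Ambiguous


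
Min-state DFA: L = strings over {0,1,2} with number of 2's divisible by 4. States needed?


Track (count of 2) mod 4: states 0..3, accept at 0
Minimal DFA: 4 states


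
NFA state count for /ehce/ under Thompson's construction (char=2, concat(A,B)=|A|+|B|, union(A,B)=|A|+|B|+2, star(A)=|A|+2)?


Syntax tree has 4 char leaf(s), 0 union(s), 0 star(s)
chars contribute 4×2 = 8; each union adds +2; each star adds +2
Total: 8 + 0 + 0 = 8 states


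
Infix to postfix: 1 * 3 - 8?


Left to right (same or higher precedence on left)
Postfix: 1 3 * 8 -


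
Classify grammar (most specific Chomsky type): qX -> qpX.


LHS has context (more than one symbol) and |LHS| ≤ |RHS|
Classification: Type 1 (Context-Sensitive)


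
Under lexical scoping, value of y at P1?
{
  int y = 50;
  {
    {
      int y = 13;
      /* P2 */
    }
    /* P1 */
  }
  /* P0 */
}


P1's block does not declare y; resolves to the enclosing declaration at depth 0
y = 50


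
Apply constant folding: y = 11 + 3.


11 + 3 = 14 at compile time
Optimized: y = 14


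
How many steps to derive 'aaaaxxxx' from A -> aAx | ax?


Derivation: A => aAx => aaAxx => aaaAxxx => aaaaxxxx
Steps: 4


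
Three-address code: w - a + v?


Break into single-operator statements:
t1 = w - a
t2 = t1 + v


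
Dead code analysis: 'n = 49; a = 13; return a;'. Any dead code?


n is assigned but never read
Dead: 'n = 49'


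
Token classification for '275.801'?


Pattern: digits with a decimal point
Type: FLOAT_LITERAL


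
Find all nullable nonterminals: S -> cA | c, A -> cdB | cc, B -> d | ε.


A nonterminal is nullable iff some alternative derives ε (directly, or every symbol in it is nullable)
Nullable: {B}


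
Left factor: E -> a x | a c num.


Common prefix: 'a'
Factored: E -> a E', E' -> x | c num


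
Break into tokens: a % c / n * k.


Scan left to right, longest-match per lexeme
Tokens: ID(a), OP(%), ID(c), OP(/), ID(n), OP(*), ID(k)


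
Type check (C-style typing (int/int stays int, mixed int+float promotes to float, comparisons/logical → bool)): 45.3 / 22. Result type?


Operand types: float / int
Rule: mixed int/float promotes to float; int/int stays int
Result type: float


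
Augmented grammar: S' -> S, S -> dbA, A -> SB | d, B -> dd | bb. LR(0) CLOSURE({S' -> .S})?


Start: S' -> .S
For each item with dot before a nonterminal B, add B -> .γ for every B-production
Closure: [S' -> .S, S -> .dbA]


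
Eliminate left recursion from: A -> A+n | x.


Left-recursive alternatives: A+n; non-recursive: x
Introduce A': A -> xA', A' -> +nA' | ε


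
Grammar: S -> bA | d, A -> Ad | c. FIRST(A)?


Per alternative of A: FIRST(Ad) = {c}; FIRST(c) = {c}
FIRST(A) = {c}


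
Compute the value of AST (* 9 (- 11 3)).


Evaluate inner: (- 11 3) = 8
Evaluate root: (* 9 8) = 72
Result: 72


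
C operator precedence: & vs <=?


'<=' is relational (level 7); '&' is bitwise AND (level 5)
Higher level binds tighter
'<=' has higher precedence than '&'


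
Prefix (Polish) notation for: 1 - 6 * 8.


'*' binds tighter: tree is (- 1 (* 6 8))
Prefix: - 1 * 6 8


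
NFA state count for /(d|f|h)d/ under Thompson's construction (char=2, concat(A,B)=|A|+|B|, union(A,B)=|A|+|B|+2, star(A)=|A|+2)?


Syntax tree has 4 char leaf(s), 2 union(s), 0 star(s)
chars contribute 4×2 = 8; each union adds +2; each star adds +2
Total: 8 + 4 + 0 = 12 states


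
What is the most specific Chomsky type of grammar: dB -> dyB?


LHS has context (more than one symbol) and |LHS| ≤ |RHS|
Classification: Type 1 (Context-Sensitive)


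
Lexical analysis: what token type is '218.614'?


Pattern: digits with a decimal point
Type: FLOAT_LITERAL


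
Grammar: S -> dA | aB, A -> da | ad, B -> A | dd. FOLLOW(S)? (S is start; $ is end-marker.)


$ ∈ FOLLOW(S). For each A -> αBβ: add FIRST(β)\{ε} to FOLLOW(B); if β nullable, add FOLLOW(A).
FOLLOW(S) = {$}


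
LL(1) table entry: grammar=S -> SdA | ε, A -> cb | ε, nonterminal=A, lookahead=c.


For [A, c]: 'c' ∈ FIRST(cb)
Entry: A -> cb


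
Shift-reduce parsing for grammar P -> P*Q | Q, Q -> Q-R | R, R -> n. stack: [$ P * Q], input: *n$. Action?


handle 'P*Q' on top; lookahead ∈ FOLLOW(P) = {*, $}
Action: reduce (P -> P*Q)


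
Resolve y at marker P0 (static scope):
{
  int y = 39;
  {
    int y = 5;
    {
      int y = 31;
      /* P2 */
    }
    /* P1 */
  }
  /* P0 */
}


y declared in the same block as P0
y = 39


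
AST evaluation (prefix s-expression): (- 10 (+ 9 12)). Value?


Evaluate inner: (+ 9 12) = 21
Evaluate root: (- 10 21) = -11
Result: -11


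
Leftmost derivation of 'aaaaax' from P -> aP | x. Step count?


Derivation: P => aP => aaP => aaaP => aaaaP => aaaaaP => aaaaax
Steps: 6


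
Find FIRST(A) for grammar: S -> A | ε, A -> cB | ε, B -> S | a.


Per alternative of A: FIRST(cB) = {c}; FIRST(ε) = {ε}
FIRST(A) = {c, ε}


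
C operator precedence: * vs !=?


'*' is multiplicative (level 10); '!=' is equality (level 6)
Higher level binds tighter
'*' has higher precedence than '!='


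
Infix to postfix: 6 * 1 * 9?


Left to right (same or higher precedence on left)
Postfix: 6 1 * 9 *


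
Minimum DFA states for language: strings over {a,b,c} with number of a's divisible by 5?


Track (count of a) mod 5: states 0..4, accept at 0
Minimal DFA: 5 states


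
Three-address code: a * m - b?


Break into single-operator statements:
t1 = a * m
t2 = t1 - b


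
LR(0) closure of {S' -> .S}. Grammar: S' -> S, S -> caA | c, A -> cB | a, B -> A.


Start: S' -> .S
For each item with dot before a nonterminal B, add B -> .γ for every B-production
Closure: [S' -> .S, S -> .caA, S -> .c]


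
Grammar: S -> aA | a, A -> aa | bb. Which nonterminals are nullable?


A nonterminal is nullable iff some alternative derives ε (directly, or every symbol in it is nullable)
Nullable: {}


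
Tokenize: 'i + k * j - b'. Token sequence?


Scan left to right, longest-match per lexeme
Tokens: ID(i), OP(+), ID(k), OP(*), ID(j), OP(-), ID(b)


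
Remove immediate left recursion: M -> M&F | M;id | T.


Left-recursive alternatives: M&F, M;id; non-recursive: T
Introduce M': M -> TM', M' -> &FM' | ;idM' | ε


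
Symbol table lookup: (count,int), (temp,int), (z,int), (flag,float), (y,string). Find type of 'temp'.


Lookup 'temp' → type int


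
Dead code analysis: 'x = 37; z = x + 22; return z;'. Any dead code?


x is read by z's definition; z is returned
No dead code


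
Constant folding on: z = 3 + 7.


3 + 7 = 10 at compile time
Optimized: z = 10


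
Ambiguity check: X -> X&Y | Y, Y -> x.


precedence layered via separate nonterminal Y: deterministic
Unambiguous


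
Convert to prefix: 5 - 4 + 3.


left-to-right (same/higher precedence on left): tree is (+ (- 5 4) 3)
Prefix: + - 5 4 3


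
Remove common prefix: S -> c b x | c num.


Common prefix: 'c'
Factored: S -> c S', S' -> b x | num


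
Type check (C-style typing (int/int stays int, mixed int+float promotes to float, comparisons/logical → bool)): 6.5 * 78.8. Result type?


Operand types: float * float
Rule: mixed int/float promotes to float; int/int stays int
Result type: float


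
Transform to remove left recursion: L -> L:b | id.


Left-recursive alternatives: L:b; non-recursive: id
Introduce L': L -> idL', L' -> :bL' | ε


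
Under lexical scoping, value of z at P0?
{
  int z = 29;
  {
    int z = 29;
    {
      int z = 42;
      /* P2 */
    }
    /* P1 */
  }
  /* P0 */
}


z declared in the same block as P0
z = 29


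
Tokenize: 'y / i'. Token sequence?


Scan left to right, longest-match per lexeme
Tokens: ID(y), OP(/), ID(i)


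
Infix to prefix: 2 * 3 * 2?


left-to-right (same/higher precedence on left): tree is (* (* 2 3) 2)
Prefix: * * 2 3 2


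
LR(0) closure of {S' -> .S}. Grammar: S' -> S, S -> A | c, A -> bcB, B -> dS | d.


Start: S' -> .S
For each item with dot before a nonterminal B, add B -> .γ for every B-production
Closure: [S' -> .S, S -> .A, S -> .c, A -> .bcB]


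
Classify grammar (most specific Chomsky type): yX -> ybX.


LHS has context (more than one symbol) and |LHS| ≤ |RHS|
Classification: Type 1 (Context-Sensitive)


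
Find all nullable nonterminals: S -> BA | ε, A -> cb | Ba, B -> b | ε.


A nonterminal is nullable iff some alternative derives ε (directly, or every symbol in it is nullable)
Nullable: {B, S}


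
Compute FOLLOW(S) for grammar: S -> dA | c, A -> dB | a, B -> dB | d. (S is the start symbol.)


$ ∈ FOLLOW(S). For each A -> αBβ: add FIRST(β)\{ε} to FOLLOW(B); if β nullable, add FOLLOW(A).
FOLLOW(S) = {$}


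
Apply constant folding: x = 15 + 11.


15 + 11 = 26 at compile time
Optimized: x = 26


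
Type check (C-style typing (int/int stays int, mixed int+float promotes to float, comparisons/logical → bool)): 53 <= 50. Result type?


Operand types: int <= int
Rule: comparison yields bool
Result type: bool


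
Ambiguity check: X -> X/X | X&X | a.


'a/a&a' has two parse trees (no precedence encoded between / and &)
Ambiguous


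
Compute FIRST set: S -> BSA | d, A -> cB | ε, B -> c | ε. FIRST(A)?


Per alternative of A: FIRST(cB) = {c}; FIRST(ε) = {ε}
FIRST(A) = {c, ε}


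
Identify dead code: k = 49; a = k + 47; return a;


k is read by a's definition; a is returned
No dead code


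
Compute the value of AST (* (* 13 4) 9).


Evaluate inner: (* 13 4) = 52
Evaluate root: (* 52 9) = 468
Result: 468


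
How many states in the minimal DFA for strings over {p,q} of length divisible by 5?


Track length mod 5: states 0..4, accept at 0
Minimal DFA: 5 states


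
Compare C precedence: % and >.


'%' is multiplicative (level 10); '>' is relational (level 7)
Higher level binds tighter
'%' has higher precedence than '>'


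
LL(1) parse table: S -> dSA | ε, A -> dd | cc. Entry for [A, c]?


For [A, c]: 'c' ∈ FIRST(cc)
Entry: A -> cc


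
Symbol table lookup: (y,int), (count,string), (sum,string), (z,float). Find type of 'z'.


Lookup 'z' → type float


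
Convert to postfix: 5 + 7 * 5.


* has higher precedence, evaluate 7*5 first
Postfix: 5 7 5 * +


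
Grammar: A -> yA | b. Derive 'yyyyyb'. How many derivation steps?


Derivation: A => yA => yyA => yyyA => yyyyA => yyyyyA => yyyyyb
Steps: 6


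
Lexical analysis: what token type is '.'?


Pattern: operator symbol
Type: OPERATOR


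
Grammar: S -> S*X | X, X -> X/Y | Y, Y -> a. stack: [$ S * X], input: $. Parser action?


handle 'S*X' on top; lookahead ∈ FOLLOW(S) = {*, $}
Action: reduce (S -> S*X)


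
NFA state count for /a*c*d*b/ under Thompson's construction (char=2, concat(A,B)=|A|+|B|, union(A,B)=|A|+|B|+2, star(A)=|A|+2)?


Syntax tree has 4 char leaf(s), 0 union(s), 3 star(s)
chars contribute 4×2 = 8; each union adds +2; each star adds +2
Total: 8 + 0 + 6 = 14 states


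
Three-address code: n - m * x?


Break into single-operator statements:
t1 = m * x
t2 = n - t1


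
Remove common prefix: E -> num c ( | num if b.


Common prefix: 'num'
Factored: E -> num E', E' -> c ( | if b


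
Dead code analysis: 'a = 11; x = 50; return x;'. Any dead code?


a is assigned but never read
Dead: 'a = 11'


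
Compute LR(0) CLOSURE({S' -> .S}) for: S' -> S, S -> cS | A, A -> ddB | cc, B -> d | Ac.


Start: S' -> .S
For each item with dot before a nonterminal B, add B -> .γ for every B-production
Closure: [S' -> .S, S -> .cS, S -> .A, A -> .ddB, A -> .cc]


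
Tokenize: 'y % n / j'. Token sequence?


Scan left to right, longest-match per lexeme
Tokens: ID(y), OP(%), ID(n), OP(/), ID(j)


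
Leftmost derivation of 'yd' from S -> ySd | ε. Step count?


Derivation: S => ySd => yd
Steps: 2


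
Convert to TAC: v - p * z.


Break into single-operator statements:
t1 = p * z
t2 = v - t1


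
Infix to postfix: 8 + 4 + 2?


Left to right (same or higher precedence on left)
Postfix: 8 4 + 2 +


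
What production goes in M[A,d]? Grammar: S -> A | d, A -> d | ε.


For [A, d]: 'd' ∈ FIRST(d)
Entry: A -> d


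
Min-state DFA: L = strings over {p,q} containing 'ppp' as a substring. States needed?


KMP-style automaton: 3 progress states + 1 absorbing accept = 4
Minimal DFA: 4 states


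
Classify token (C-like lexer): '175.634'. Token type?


Pattern: digits with a decimal point
Type: FLOAT_LITERAL


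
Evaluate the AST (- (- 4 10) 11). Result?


Evaluate inner: (- 4 10) = -6
Evaluate root: (- -6 11) = -17
Result: -17


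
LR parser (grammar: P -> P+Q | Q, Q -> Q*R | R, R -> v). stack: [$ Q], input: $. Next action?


lookahead ∉ {*} so Q won't extend; reduce P -> Q
Action: reduce (P -> Q)


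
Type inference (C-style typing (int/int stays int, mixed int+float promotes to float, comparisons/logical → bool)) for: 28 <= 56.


Operand types: int <= int
Rule: comparison yields bool
Result type: bool


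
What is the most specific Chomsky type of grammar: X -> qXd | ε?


Single nonterminal LHS, but q^n d^n is not regular
Classification: Type 2 (Context-Free)


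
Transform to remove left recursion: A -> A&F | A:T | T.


Left-recursive alternatives: A&F, A:T; non-recursive: T
Introduce A': A -> TA', A' -> &FA' | :TA' | ε


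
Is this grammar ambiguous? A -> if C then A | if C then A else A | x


dangling else: 'if C then if C then x else x' parses two ways
Ambiguous


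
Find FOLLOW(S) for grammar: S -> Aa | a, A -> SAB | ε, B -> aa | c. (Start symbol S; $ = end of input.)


$ ∈ FOLLOW(S). For each A -> αBβ: add FIRST(β)\{ε} to FOLLOW(B); if β nullable, add FOLLOW(A).
FOLLOW(S) = {$, a, c}


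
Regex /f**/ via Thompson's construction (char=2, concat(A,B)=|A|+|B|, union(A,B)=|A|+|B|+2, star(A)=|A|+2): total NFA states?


Syntax tree has 1 char leaf(s), 0 union(s), 2 star(s)
chars contribute 1×2 = 2; each union adds +2; each star adds +2
Total: 2 + 0 + 4 = 6 states


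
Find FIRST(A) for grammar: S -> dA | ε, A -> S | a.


Per alternative of A: FIRST(S) = {d, ε}; FIRST(a) = {a}
FIRST(A) = {a, d, ε}


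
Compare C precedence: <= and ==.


'<=' is relational (level 7); '==' is equality (level 6)
Higher level binds tighter
'<=' has higher precedence than '=='


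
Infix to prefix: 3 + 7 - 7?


left-to-right (same/higher precedence on left): tree is (- (+ 3 7) 7)
Prefix: - + 3 7 7


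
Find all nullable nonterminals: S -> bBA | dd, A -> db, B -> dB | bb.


A nonterminal is nullable iff some alternative derives ε (directly, or every symbol in it is nullable)
Nullable: {}


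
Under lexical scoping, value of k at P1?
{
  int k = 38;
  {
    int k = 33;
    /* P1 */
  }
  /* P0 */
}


k declared in the same block as P1
k = 33


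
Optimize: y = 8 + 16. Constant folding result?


8 + 16 = 24 at compile time
Optimized: y = 24


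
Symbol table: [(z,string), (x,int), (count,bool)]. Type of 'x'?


Lookup 'x' → type int


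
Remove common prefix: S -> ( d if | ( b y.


Common prefix: '('
Factored: S -> ( S', S' -> d if | b y


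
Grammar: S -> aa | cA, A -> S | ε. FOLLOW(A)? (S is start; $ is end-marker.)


$ ∈ FOLLOW(S). For each A -> αBβ: add FIRST(β)\{ε} to FOLLOW(B); if β nullable, add FOLLOW(A).
FOLLOW(A) = {$}


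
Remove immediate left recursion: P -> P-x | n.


Left-recursive alternatives: P-x; non-recursive: n
Introduce P': P -> nP', P' -> -xP' | ε


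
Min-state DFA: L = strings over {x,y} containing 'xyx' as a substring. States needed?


KMP-style automaton: 3 progress states + 1 absorbing accept = 4
Minimal DFA: 4 states


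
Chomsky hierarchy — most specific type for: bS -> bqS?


LHS has context (more than one symbol) and |LHS| ≤ |RHS|
Classification: Type 1 (Context-Sensitive)


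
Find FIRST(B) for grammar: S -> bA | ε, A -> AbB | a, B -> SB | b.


Per alternative of B: FIRST(SB) = {b}; FIRST(b) = {b}
FIRST(B) = {b}


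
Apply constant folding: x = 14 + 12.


14 + 12 = 26 at compile time
Optimized: x = 26


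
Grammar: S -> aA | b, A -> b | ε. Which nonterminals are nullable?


A nonterminal is nullable iff some alternative derives ε (directly, or every symbol in it is nullable)
Nullable: {A}


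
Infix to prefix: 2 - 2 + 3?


left-to-right (same/higher precedence on left): tree is (+ (- 2 2) 3)
Prefix: + - 2 2 3


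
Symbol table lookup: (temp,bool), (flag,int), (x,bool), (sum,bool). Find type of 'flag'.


Lookup 'flag' → type int


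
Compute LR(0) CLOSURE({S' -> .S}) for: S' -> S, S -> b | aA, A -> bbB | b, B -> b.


Start: S' -> .S
For each item with dot before a nonterminal B, add B -> .γ for every B-production
Closure: [S' -> .S, S -> .b, S -> .aA]


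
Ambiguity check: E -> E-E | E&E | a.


'a-a&a' has two parse trees (no precedence encoded between - and &)
Ambiguous


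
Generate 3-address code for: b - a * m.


Break into single-operator statements:
t1 = a * m
t2 = b - t1


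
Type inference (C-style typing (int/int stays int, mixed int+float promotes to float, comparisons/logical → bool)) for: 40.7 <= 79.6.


Operand types: float <= float
Rule: comparison yields bool
Result type: bool


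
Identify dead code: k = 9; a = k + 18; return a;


k is read by a's definition; a is returned
No dead code


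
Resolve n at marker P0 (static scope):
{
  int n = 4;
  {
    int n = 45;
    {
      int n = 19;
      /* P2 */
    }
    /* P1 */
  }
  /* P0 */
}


n declared in the same block as P0
n = 4


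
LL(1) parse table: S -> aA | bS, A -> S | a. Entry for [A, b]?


For [A, b]: 'b' ∈ FIRST(S)
Entry: A -> S


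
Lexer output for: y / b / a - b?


Scan left to right, longest-match per lexeme
Tokens: ID(y), OP(/), ID(b), OP(/), ID(a), OP(-), ID(b)


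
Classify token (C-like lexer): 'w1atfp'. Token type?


Pattern: letter/underscore followed by alphanumerics, not a keyword
Type: IDENTIFIER


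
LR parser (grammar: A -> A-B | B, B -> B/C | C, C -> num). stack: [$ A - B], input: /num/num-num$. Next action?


'/' can extend B; shift to build B -> B/C
Action: shift


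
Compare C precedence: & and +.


'+' is additive (level 9); '&' is bitwise AND (level 5)
Higher level binds tighter
'+' has higher precedence than '&'


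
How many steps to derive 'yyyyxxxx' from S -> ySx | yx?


Derivation: S => ySx => yySxx => yyySxxx => yyyyxxxx
Steps: 4


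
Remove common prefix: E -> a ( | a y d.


Common prefix: 'a'
Factored: E -> a E', E' -> ( | y d


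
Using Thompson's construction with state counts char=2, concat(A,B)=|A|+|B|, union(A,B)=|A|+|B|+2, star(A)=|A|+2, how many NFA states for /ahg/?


Syntax tree has 3 char leaf(s), 0 union(s), 0 star(s)
chars contribute 3×2 = 6; each union adds +2; each star adds +2
Total: 6 + 0 + 0 = 6 states


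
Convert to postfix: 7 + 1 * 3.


* has higher precedence, evaluate 1*3 first
Postfix: 7 1 3 * +


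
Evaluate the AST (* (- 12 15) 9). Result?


Evaluate inner: (- 12 15) = -3
Evaluate root: (* -3 9) = -27
Result: -27


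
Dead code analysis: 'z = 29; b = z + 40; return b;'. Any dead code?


z is read by b's definition; b is returned
No dead code


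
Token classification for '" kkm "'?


Pattern: double-quoted sequence
Type: STRING_LITERAL


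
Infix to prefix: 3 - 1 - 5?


left-to-right (same/higher precedence on left): tree is (- (- 3 1) 5)
Prefix: - - 3 1 5


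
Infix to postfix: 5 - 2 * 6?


* has higher precedence, evaluate 2*6 first
Postfix: 5 2 6 * -


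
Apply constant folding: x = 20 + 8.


20 + 8 = 28 at compile time
Optimized: x = 28


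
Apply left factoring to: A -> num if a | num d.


Common prefix: 'num'
Factored: A -> num A', A' -> if a | d


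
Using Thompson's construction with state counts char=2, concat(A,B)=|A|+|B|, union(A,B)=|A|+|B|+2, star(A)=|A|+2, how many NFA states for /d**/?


Syntax tree has 1 char leaf(s), 0 union(s), 2 star(s)
chars contribute 1×2 = 2; each union adds +2; each star adds +2
Total: 2 + 0 + 4 = 6 states


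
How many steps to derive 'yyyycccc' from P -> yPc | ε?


Derivation: P => yPc => yyPcc => yyyPccc => yyyyPcccc => yyyycccc
Steps: 5


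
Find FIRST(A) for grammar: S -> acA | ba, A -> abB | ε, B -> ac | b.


Per alternative of A: FIRST(abB) = {a}; FIRST(ε) = {ε}
FIRST(A) = {a, ε}


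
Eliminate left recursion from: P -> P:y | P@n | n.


Left-recursive alternatives: P:y, P@n; non-recursive: n
Introduce P': P -> nP', P' -> :yP' | @nP' | ε


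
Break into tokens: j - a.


Scan left to right, longest-match per lexeme
Tokens: ID(j), OP(-), ID(a)


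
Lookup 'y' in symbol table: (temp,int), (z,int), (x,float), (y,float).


Lookup 'y' → type float


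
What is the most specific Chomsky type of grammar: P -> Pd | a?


Left-linear: every RHS is a terminal or one nonterminal followed by a terminal
Classification: Type 3 (Regular)


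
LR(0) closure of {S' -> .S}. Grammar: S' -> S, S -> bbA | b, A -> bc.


Start: S' -> .S
For each item with dot before a nonterminal B, add B -> .γ for every B-production
Closure: [S' -> .S, S -> .bbA, S -> .b]


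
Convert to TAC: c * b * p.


Break into single-operator statements:
t1 = c * b
t2 = t1 * p


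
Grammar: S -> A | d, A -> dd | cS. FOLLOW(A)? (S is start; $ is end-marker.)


$ ∈ FOLLOW(S). For each A -> αBβ: add FIRST(β)\{ε} to FOLLOW(B); if β nullable, add FOLLOW(A).
FOLLOW(A) = {$}


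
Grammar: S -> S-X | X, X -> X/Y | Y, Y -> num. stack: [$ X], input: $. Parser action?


lookahead ∉ {/} so X won't extend; reduce S -> X
Action: reduce (S -> X)


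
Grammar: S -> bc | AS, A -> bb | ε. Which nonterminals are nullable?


A nonterminal is nullable iff some alternative derives ε (directly, or every symbol in it is nullable)
Nullable: {A}


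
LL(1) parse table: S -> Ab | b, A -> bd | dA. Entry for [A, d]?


For [A, d]: 'd' ∈ FIRST(dA)
Entry: A -> dA


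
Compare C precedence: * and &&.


'*' is multiplicative (level 10); '&&' is logical AND (level 2)
Higher level binds tighter
'*' has higher precedence than '&&'


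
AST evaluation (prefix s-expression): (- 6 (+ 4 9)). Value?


Evaluate inner: (+ 4 9) = 13
Evaluate root: (- 6 13) = -7
Result: -7


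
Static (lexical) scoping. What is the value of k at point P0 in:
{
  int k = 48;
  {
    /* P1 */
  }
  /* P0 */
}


k declared in the same block as P0
k = 48


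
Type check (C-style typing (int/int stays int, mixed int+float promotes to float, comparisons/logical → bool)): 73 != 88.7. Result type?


Operand types: int != float
Rule: comparison yields bool
Result type: bool
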